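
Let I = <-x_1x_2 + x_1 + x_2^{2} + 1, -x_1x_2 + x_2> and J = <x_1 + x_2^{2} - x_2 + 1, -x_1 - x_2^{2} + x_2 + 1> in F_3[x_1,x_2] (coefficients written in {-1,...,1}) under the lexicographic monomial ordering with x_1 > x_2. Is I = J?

No, the ideals differ.

Two ideals are equal iff their reduced Gröbner bases coincide (the reduced basis is unique for a fixed ordering).
Buchberger on the first generating set:
f_1 = -x_1x_2 + x_1 + x_2^{2} + 1, LT = x_1x_2.
f_2 = -x_1x_2 + x_2, LT = x_1x_2.

S(f_1,f_2): lcm = x_1x_2. S = -x_1 - x_2^{2} + x_2 - 1.
  leading term x_1: no divisor's leading term divides it; move -x_1 to the remainder.
  leading term x_2^{2}: no divisor's leading term divides it; move -x_2^{2} to the remainder.
  leading term x_2: no divisor's leading term divides it; move x_2 to the remainder.
  leading term 1: no divisor's leading term divides it; move -1 to the remainder.
  remainder -x_1 - x_2^{2} + x_2 - 1 ≠ 0; add g_3 = -x_1 - x_2^{2} + x_2 - 1 to the basis.

S(f_1,g_3): lcm = x_1x_2. S = -x_1 - x_2^{3} - x_2 - 1.
  leading term x_1: subtract (1)·g_3 from -x_1 - x_2^{3} - x_2 - 1 → -x_2^{3} + x_2^{2} + x_2
  leading term x_2^{3}: no divisor's leading term divides it; move -x_2^{3} to the remainder.
  leading term x_2^{2}: no divisor's leading term divides it; move x_2^{2} to the remainder.
  leading term x_2: no divisor's leading term divides it; move x_2 to the remainder.
  remainder -x_2^{3} + x_2^{2} + x_2 ≠ 0; add g_4 = -x_2^{3} + x_2^{2} + x_2 to the basis.

The other S-polynomials (S(f_2,g_3), S(f_1,g_4), S(f_2,g_4), S(g_3,g_4)) all reduce to 0 modulo the current basis, so we have a Gröbner basis.
Inter-reduce: drop elements whose leading term is divisible by another's, tail-reduce, and make monic.
Reduced Gröbner basis: {x_1 + x_2^{2} - x_2 + 1, x_2^{3} - x_2^{2} - x_2}.

Buchberger on the second generating set:
h_1 = x_1 + x_2^{2} - x_2 + 1, LT = x_1.
h_2 = -x_1 - x_2^{2} + x_2 + 1, LT = x_1.

S(h_1,h_2): lcm = x_1. S = -1.
  leading term 1: no divisor's leading term divides it; move -1 to the remainder.
  remainder -1 ≠ 0; add k_3 = -1 to the basis.

The other S-polynomials (S(h_1,k_3), S(h_2,k_3)) all reduce to 0 modulo the current basis, so we have a Gröbner basis.
Inter-reduce: drop elements whose leading term is divisible by another's, tail-reduce, and make monic.
Reduced Gröbner basis: {1}.

The bases are distinct; the ideals are different.
The same test decides containment: I ⊆ J iff every generator of I reduces to 0 modulo a Gröbner basis of J.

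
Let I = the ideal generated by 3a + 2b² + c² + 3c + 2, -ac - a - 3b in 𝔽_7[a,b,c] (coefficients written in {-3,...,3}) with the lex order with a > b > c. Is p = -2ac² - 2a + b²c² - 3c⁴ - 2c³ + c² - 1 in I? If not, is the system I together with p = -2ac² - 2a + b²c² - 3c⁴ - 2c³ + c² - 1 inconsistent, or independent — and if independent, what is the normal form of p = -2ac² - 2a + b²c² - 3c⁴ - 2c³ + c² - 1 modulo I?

-2ac² - 2a + b²c² - 3c⁴ - 2c³ + c² - 1 is independent of I; its normal form modulo I is -b² + 3c² + 2c - 2.

First compute the reduced Gröbner basis of I by Buchberger's algorithm.
f_1 = 3a + 2b² + c² + 3c + 2, LT = a.
f_2 = -ac - a - 3b, LT = ac.

S(f_1,f_2): lcm = ac. S = -a + 3b²c - 3b - 2c³ + c² + 3c.
  leading term a: subtract (2)·f_1 from -a + 3b²c - 3b - 2c³ + c² + 3c → 3b²c + 3b² - 3b - 2c³ - c² - 3c + 3
  leading term b²c: no divisor's leading term divides it; move 3b²c to the remainder.
  leading term b²: no divisor's leading term divides it; move 3b² to the remainder.
  leading term b: no divisor's leading term divides it; move -3b to the remainder.
  leading term c³: no divisor's leading term divides it; move -2c³ to the remainder.
  leading term c²: no divisor's leading term divides it; move -c² to the remainder.
  leading term c: no divisor's leading term divides it; move -3c to the remainder.
  leading term 1: no divisor's leading term divides it; move 3 to the remainder.
  remainder 3b²c + 3b² - 3b - 2c³ - c² - 3c + 3 ≠ 0; add h_3 = 3b²c + 3b² - 3b - 2c³ - c² - 3c + 3 to the basis.

The other S-polynomials (S(f_1,h_3), S(f_2,h_3)) all reduce to 0 modulo the current basis, so we have a Gröbner basis.
Inter-reduce: drop elements whose leading term is divisible by another's, tail-reduce, and make monic.
Reduced Gröbner basis: {a + 3b² - 2c² + c + 3, b²c + b² - b - 3c³ + 2c² - c + 1}.
Label its elements g_1 = a + 3b² - 2c² + c + 3, g_2 = b²c + b² - b - 3c³ + 2c² - c + 1.

Reduce p = -2ac² - 2a + b²c² - 3c⁴ - 2c³ + c² - 1 modulo G:
  leading term ac²: subtract (-2c²)·g_1 from -2ac² - 2a + b²c² - 3c⁴ - 2c³ + c² - 1 → -2a - 1
  leading term a: subtract (-2)·g_1 from -2a - 1 → -b² + 3c² + 2c - 2
  leading term b²: no divisor's leading term divides it; move -b² to the remainder.
  leading term c²: no divisor's leading term divides it; move 3c² to the remainder.
  leading term c: no divisor's leading term divides it; move 2c to the remainder.
  leading term 1: no divisor's leading term divides it; move -2 to the remainder.
  normal form = -b² + 3c² + 2c - 2.
The normal form is nonzero, so p ∉ I. Since p minus its normal form lies in I, I + (p) = I + (r) where r = -b² + 3c² + 2c - 2; decide whether this ideal is the whole ring.
Run Buchberger on G together with r (pairs among the g_i already reduce to 0 since G is a Gröbner basis):
g_1 = a + 3b² - 2c² + c + 3, LT = a.
g_2 = b²c + b² - b - 3c³ + 2c² - c + 1, LT = b²c.
r = -b² + 3c² + 2c - 2, LT = b².

S(g_2,r): lcm = b²c. S = b² - b - 3c² - 3c + 1.
  leading term b²: subtract (-1)·r from b² - b - 3c² - 3c + 1 → -b - c - 1
  leading term b: no divisor's leading term divides it; move -b to the remainder.
  leading term c: no divisor's leading term divides it; move -c to the remainder.
  leading term 1: no divisor's leading term divides it; move -1 to the remainder.
  remainder -b - c - 1 ≠ 0; add m_4 = -b - c - 1 to the basis.

S(g_2,m_4): lcm = b²c. S = b² - bc² - bc - b - 3c³ + 2c² - c + 1.
  leading term b²: subtract (-1)·r from b² - bc² - bc - b - 3c³ + 2c² - c + 1 → -bc² - bc - b - 3c³ - 2c² + c - 1
  leading term bc²: subtract (c²)·m_4 from -bc² - bc - b - 3c³ - 2c² + c - 1 → -bc - b - 2c³ - c² + c - 1
  leading term bc: subtract (c)·m_4 from -bc - b - 2c³ - c² + c - 1 → -b - 2c³ + 2c - 1
  leading term b: subtract (1)·m_4 from -b - 2c³ + 2c - 1 → -2c³ + 3c
  leading term c³: no divisor's leading term divides it; move -2c³ to the remainder.
  leading term c: no divisor's leading term divides it; move 3c to the remainder.
  remainder -2c³ + 3c ≠ 0; add m_5 = -2c³ + 3c to the basis.

S(r,m_4): lcm = b². S = -bc - b - 3c² - 2c + 2.
  leading term bc: subtract (c)·m_4 from -bc - b - 3c² - 2c + 2 → -b - 2c² - c + 2
  leading term b: subtract (1)·m_4 from -b - 2c² - c + 2 → -2c² + 3
  leading term c²: no divisor's leading term divides it; move -2c² to the remainder.
  leading term 1: no divisor's leading term divides it; move 3 to the remainder.
  remainder -2c² + 3 ≠ 0; add m_6 = -2c² + 3 to the basis.

The other S-polynomials (S(g_1,g_2), S(g_1,r), S(g_1,m_4), S(g_1,m_5), S(g_2,m_5), S(r,m_5), S(m_4,m_5), S(g_1,m_6), S(g_2,m_6), S(r,m_6), S(m_4,m_6), S(m_5,m_6)) all reduce to 0 modulo the current basis, so we have a Gröbner basis.
Inter-reduce: drop elements whose leading term is divisible by another's, tail-reduce, and make monic.
Reduced Gröbner basis: {a - 3, b + c + 1, c² + 2}.
The reduced Gröbner basis of I + (p) is {a - 3, b + c + 1, c² + 2} ≠ {1}, a proper ideal, so the enlarged system stays consistent: p is independent of I, with normal form -b² + 3c² + 2c - 2.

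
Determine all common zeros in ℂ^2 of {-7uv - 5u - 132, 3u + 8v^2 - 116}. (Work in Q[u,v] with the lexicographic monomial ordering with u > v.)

{(-4, 4), (1012/49 - 44*sqrt(235)/49, -33/14 - sqrt(235)/14), (44*sqrt(235)/49 + 1012/49, -33/14 + sqrt(235)/14)}

Compute a lex Gröbner basis by Buchberger's algorithm.
f_1 = -7uv - 5u - 132, LT = uv.
f_2 = 3u + 8v^2 - 116, LT = u.

S(f_1,f_2): lcm = uv. S = 5/7u - 8/3v^3 + 116/3v + 132/7.
  leading term u: subtract (5/21)·f_2 from 5/7u - 8/3v^3 + 116/3v + 132/7 → -8/3v^3 - 40/21v^2 + 116/3v + 976/21
  leading term v^3: no divisor's leading term divides it; move -8/3v^3 to the remainder.
  leading term v^2: no divisor's leading term divides it; move -40/21v^2 to the remainder.
  leading term v: no divisor's leading term divides it; move 116/3v to the remainder.
  leading term 1: no divisor's leading term divides it; move 976/21 to the remainder.
  remainder -8/3v^3 - 40/21v^2 + 116/3v + 976/21 ≠ 0; add h_3 = -8/3v^3 - 40/21v^2 + 116/3v + 976/21 to the basis.

The other S-polynomials (S(f_1,h_3), S(f_2,h_3)) all reduce to 0 modulo the current basis, so we have a Gröbner basis.
Inter-reduce: drop elements whose leading term is divisible by another's, tail-reduce, and make monic.
Reduced Gröbner basis: {u + 8/3v^2 - 116/3, v^3 + 5/7v^2 - 29/2v - 122/7}.

The lex basis is triangular: the last element involves only v. Solving v^3 + 5/7v^2 - 29/2v - 122/7 = 0 gives v ∈ {4, -33/14 - sqrt(235)/14, -33/14 + sqrt(235)/14}; substituting each value into the earlier elements determines the remaining variables.
  v = 4: the earlier basis element becomes u + 4 = 0, giving u = -4 — point (-4, 4).
  v = -33/14 - sqrt(235)/14: the earlier basis element becomes u - 1012/49 + 44*sqrt(235)/49 = 0, giving u = 1012/49 - 44*sqrt(235)/49 — point (1012/49 - 44*sqrt(235)/49, -33/14 - sqrt(235)/14).
  v = -33/14 + sqrt(235)/14: the earlier basis element becomes u - 1012/49 - 44*sqrt(235)/49 = 0, giving u = 44*sqrt(235)/49 + 1012/49 — point (44*sqrt(235)/49 + 1012/49, -33/14 + sqrt(235)/14).
A lex Gröbner basis triangularizes the system, enabling back-substitution.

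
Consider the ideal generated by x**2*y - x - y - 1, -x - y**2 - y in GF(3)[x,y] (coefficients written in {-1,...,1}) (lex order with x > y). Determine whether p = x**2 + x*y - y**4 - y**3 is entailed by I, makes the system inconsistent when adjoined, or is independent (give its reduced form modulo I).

x**2 + x*y - y**4 - y**3 lies in I (it reduces to 0).

First compute the reduced Gröbner basis of I by Buchberger's algorithm.
f_1 = x**2*y - x - y - 1, LT = x**2*y.
f_2 = -x - y**2 - y, LT = x.

S(f_1,f_2): lcm = x**2*y. S = -x*y**3 - x*y**2 - x - y - 1.
  leading term x*y**3: subtract (y**3)·f_2 from -x*y**3 - x*y**2 - x - y - 1 → -x*y**2 - x + y**5 + y**4 - y - 1
  leading term x*y**2: subtract (y**2)·f_2 from -x*y**2 - x + y**5 + y**4 - y - 1 → -x + y**5 - y**4 + y**3 - y - 1
  leading term x: subtract (1)·f_2 from -x + y**5 - y**4 + y**3 - y - 1 → y**5 - y**4 + y**3 + y**2 - 1
  leading term y**5: no divisor's leading term divides it; move y**5 to the remainder.
  leading term y**4: no divisor's leading term divides it; move -y**4 to the remainder.
  leading term y**3: no divisor's leading term divides it; move y**3 to the remainder.
  leading term y**2: no divisor's leading term divides it; move y**2 to the remainder.
  leading term 1: no divisor's leading term divides it; move -1 to the remainder.
  remainder y**5 - y**4 + y**3 + y**2 - 1 ≠ 0; add h_3 = y**5 - y**4 + y**3 + y**2 - 1 to the basis.

The other S-polynomials (S(f_1,h_3), S(f_2,h_3)) all reduce to 0 modulo the current basis, so we have a Gröbner basis.
Inter-reduce: drop elements whose leading term is divisible by another's, tail-reduce, and make monic.
Reduced Gröbner basis: {x + y**2 + y, y**5 - y**4 + y**3 + y**2 - 1}.
Label its elements g_1 = x + y**2 + y, g_2 = y**5 - y**4 + y**3 + y**2 - 1.

Reduce p = x**2 + x*y - y**4 - y**3 modulo G:
  leading term x**2: subtract (x)·g_1 from x**2 + x*y - y**4 - y**3 → -x*y**2 - y**4 - y**3
  leading term x*y**2: subtract (-y**2)·g_1 from -x*y**2 - y**4 - y**3 → 0
  normal form = 0.
Since the normal form is 0, p ∈ I.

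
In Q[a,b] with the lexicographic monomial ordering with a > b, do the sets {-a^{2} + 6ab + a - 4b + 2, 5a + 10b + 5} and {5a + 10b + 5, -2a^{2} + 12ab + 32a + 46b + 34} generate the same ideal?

Two ideals are equal iff their reduced Gröbner bases coincide (the reduced basis is unique for a fixed ordering).
Buchberger on the first generating set:
f_1 = -a^{2} + 6ab + a - 4b + 2, LT = a^{2}.
f_2 = 5a + 10b + 5, LT = a.

S(f_1,f_2): lcm = a^{2}. S = -8ab - 2a + 4b - 2.
  leading term ab: subtract (-\tfrac{8}{5}b)·f_2 from -8ab - 2a + 4b - 2 → -2a + 16b^{2} + 12b - 2
  leading term a: subtract (-\tfrac{2}{5})·f_2 from -2a + 16b^{2} + 12b - 2 → 16b^{2} + 16b
  leading term b^{2}: no divisor's leading term divides it; move 16b^{2} to the remainder.
  leading term b: no divisor's leading term divides it; move 16b to the remainder.
  remainder 16b^{2} + 16b ≠ 0; add g_3 = 16b^{2} + 16b to the basis.

The other S-polynomials (S(f_1,g_3), S(f_2,g_3)) all reduce to 0 modulo the current basis, so we have a Gröbner basis.
Inter-reduce: drop elements whose leading term is divisible by another's, tail-reduce, and make monic.
Reduced Gröbner basis: {a + 2b + 1, b^{2} + b}.

Buchberger on the second generating set:
h_1 = 5a + 10b + 5, LT = a.
h_2 = -2a^{2} + 12ab + 32a + 46b + 34, LT = a^{2}.

S(h_1,h_2): lcm = a^{2}. S = 8ab + 17a + 23b + 17.
  leading term ab: subtract (\tfrac{8}{5}b)·h_1 from 8ab + 17a + 23b + 17 → 17a - 16b^{2} + 15b + 17
  leading term a: subtract (\tfrac{17}{5})·h_1 from 17a - 16b^{2} + 15b + 17 → -16b^{2} - 19b
  leading term b^{2}: no divisor's leading term divides it; move -16b^{2} to the remainder.
  leading term b: no divisor's leading term divides it; move -19b to the remainder.
  remainder -16b^{2} - 19b ≠ 0; add k_3 = -16b^{2} - 19b to the basis.

The other S-polynomials (S(h_1,k_3), S(h_2,k_3)) all reduce to 0 modulo the current basis, so we have a Gröbner basis.
Inter-reduce: drop elements whose leading term is divisible by another's, tail-reduce, and make monic.
Reduced Gröbner basis: {a + 2b + 1, b^{2} + \tfrac{19}{16}b}.

These differ, so the ideals are not equal.

No, the ideals differ.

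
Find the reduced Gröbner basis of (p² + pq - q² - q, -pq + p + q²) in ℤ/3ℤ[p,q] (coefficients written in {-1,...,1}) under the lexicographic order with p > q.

f_1 = p² + pq - q² - q, LT = p².
f_2 = -pq + p + q², LT = pq.

S(f_1,f_2): lcm = p²q. S = p² - pq² - q³ - q².
  reduce S modulo (f_1, f_2):
  remainder p + q³ + q² + q ≠ 0; add g_3 = p + q³ + q² + q to the basis.

S(f_1,g_3): lcm = p². S = -pq³ - pq² - q² - q.
  reduce S modulo (f_1, f_2, g_3):
  remainder -q⁴ - q² + q ≠ 0; add g_4 = -q⁴ - q² + q to the basis.

The other S-polynomials (S(f_2,g_3), S(f_1,g_4), S(f_2,g_4), S(g_3,g_4)) all reduce to 0 modulo the current basis, so we have a Gröbner basis.
Inter-reduce: drop elements whose leading term is divisible by another's, tail-reduce, and make monic.

G = {p + q³ + q² + q, q⁴ + q² - q}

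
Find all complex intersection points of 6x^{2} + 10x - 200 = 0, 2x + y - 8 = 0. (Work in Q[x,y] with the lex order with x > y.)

Compute a lex Gröbner basis by Buchberger's algorithm.
f_1 = 6x^{2} + 10x - 200, LT = x^{2}.
f_2 = 2x + y - 8, LT = x.

S(f_1,f_2): lcm = x^{2}. S = -\tfrac{1}{2}xy + \tfrac{17}{3}x - \tfrac{100}{3}.
  leading term xy: subtract (-\tfrac{1}{4}y)·f_2 from -\tfrac{1}{2}xy + \tfrac{17}{3}x - \tfrac{100}{3} → \tfrac{17}{3}x + \tfrac{1}{4}y^{2} - 2y - \tfrac{100}{3}
  leading term x: subtract (\tfrac{17}{6})·f_2 from \tfrac{17}{3}x + \tfrac{1}{4}y^{2} - 2y - \tfrac{100}{3} → \tfrac{1}{4}y^{2} - \tfrac{29}{6}y - \tfrac{32}{3}
  leading term y^{2}: no divisor's leading term divides it; move \tfrac{1}{4}y^{2} to the remainder.
  leading term y: no divisor's leading term divides it; move -\tfrac{29}{6}y to the remainder.
  leading term 1: no divisor's leading term divides it; move -\tfrac{32}{3} to the remainder.
  remainder \tfrac{1}{4}y^{2} - \tfrac{29}{6}y - \tfrac{32}{3} ≠ 0; add h_3 = \tfrac{1}{4}y^{2} - \tfrac{29}{6}y - \tfrac{32}{3} to the basis.

S(f_1,h_3): leading monomials are coprime, so the S-polynomial reduces to 0 (Buchberger's first criterion).
S(f_2,h_3): leading monomials are coprime, so the S-polynomial reduces to 0 (Buchberger's first criterion).
Every S-polynomial of the final basis reduces to 0, so we have a Gröbner basis.
Inter-reduce: drop elements whose leading term is divisible by another's, tail-reduce, and make monic.
Reduced Gröbner basis: {x + \tfrac{1}{2}y - 4, y^{2} - \tfrac{58}{3}y - \tfrac{128}{3}}.

Elimination: the polynomial y^{2} - \tfrac{58}{3}y - \tfrac{128}{3} lies in the elimination ideal for y, so y ∈ {-2, 64/3}. For each such y, the remaining basis elements (now univariate) give the rest of the solution.
  y = -2: the earlier basis element becomes x - 5 = 0, giving x = 5 — point (5, -2).
  y = 64/3: the earlier basis element becomes x + \tfrac{20}{3} = 0, giving x = -20/3 — point (-20/3, 64/3).
Each listed point satisfies every original equation (direct substitution).

{(5, -2), (-20/3, 64/3)}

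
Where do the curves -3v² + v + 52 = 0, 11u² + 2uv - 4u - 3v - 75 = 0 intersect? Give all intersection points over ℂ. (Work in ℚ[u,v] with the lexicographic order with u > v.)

{(-21/11, -4), (3, -4), (-7/33 + sqrt(8761)/33, 13/3), (-sqrt(8761)/33 - 7/33, 13/3)}

Compute a lex Gröbner basis by Buchberger's algorithm.
f_1 = -3v² + v + 52, LT = v².
f_2 = 11u² + 2uv - 4u - 3v - 75, LT = u².

The S-polynomials (S(f_1,f_2)) all reduce to 0 modulo the current basis, so we have a Gröbner basis.
Inter-reduce: drop elements whose leading term is divisible by another's, tail-reduce, and make monic.
Reduced Gröbner basis: {u² + 2/11uv - 4/11u - 3/11v - 75/11, v² - ⅓v - 52/3}.

Elimination: the polynomial v² - ⅓v - 52/3 lies in the elimination ideal for v, so v ∈ {-4, 13/3}. For each such v, the remaining basis elements (now univariate) give the rest of the solution.
  v = -4: the earlier basis element becomes u² - 12/11u - 63/11 = 0, giving u = -21/11, 3 — points (-21/11, -4), (3, -4).
  v = 13/3: the earlier basis element becomes u² + 14/33u - 8 = 0, giving u = -7/33 + sqrt(8761)/33, -sqrt(8761)/33 - 7/33 — points (-7/33 + sqrt(8761)/33, 13/3), (-sqrt(8761)/33 - 7/33, 13/3).
Check: every point annihilates each of the original generators.
This is the nonlinear analogue of row-reducing a linear system.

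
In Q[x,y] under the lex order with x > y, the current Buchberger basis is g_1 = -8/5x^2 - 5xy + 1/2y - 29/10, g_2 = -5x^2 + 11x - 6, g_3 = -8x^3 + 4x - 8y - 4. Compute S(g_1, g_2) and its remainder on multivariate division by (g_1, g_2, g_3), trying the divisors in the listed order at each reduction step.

S(g_1, g_2) = 25/8xy + 11/5x - 5/16y + 49/80; remainder on division = 25/8xy + 11/5x - 5/16y + 49/80.

lcm(LM(g_1), LM(g_2)) = x^2.
S = (lcm/LT(g_1))·g_1 − (lcm/LT(g_2))·g_2 = 25/8xy + 11/5x - 5/16y + 49/80.
Reduce S modulo (g_1, g_2, g_3) in that order:
  leading term xy: no divisor's leading term divides it; move 25/8xy to the remainder.
  leading term x: no divisor's leading term divides it; move 11/5x to the remainder.
  leading term y: no divisor's leading term divides it; move -5/16y to the remainder.
  leading term 1: no divisor's leading term divides it; move 49/80 to the remainder.
The remainder 25/8xy + 11/5x - 5/16y + 49/80 is nonzero, so it would be added as the next basis element.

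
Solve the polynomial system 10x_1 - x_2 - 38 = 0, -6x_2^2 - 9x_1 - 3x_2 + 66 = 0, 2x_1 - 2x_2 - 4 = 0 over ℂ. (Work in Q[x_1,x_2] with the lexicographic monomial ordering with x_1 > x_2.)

{(4, 2)}

Compute a lex Gröbner basis by Buchberger's algorithm.
f_1 = 10x_1 - x_2 - 38, LT = x_1.
f_2 = -9x_1 - 6x_2^2 - 3x_2 + 66, LT = x_1.
f_3 = 2x_1 - 2x_2 - 4, LT = x_1.

S(f_1,f_2): lcm = x_1. S = -2/3x_2^2 - 13/30x_2 + 53/15.
  reduce S modulo (f_1, f_2, f_3):
  remainder -2/3x_2^2 - 13/30x_2 + 53/15 ≠ 0; add h_4 = -2/3x_2^2 - 13/30x_2 + 53/15 to the basis.

S(f_1,f_3): lcm = x_1. S = 9/10x_2 - 9/5.
  reduce S modulo (f_1, f_2, f_3, h_4):
  remainder 9/10x_2 - 9/5 ≠ 0; add h_5 = 9/10x_2 - 9/5 to the basis.

The other S-polynomials (S(f_2,f_3), S(f_1,h_4), S(f_2,h_4), S(f_3,h_4), S(f_1,h_5), S(f_2,h_5), S(f_3,h_5), S(h_4,h_5)) all reduce to 0 modulo the current basis, so we have a Gröbner basis.
Inter-reduce: drop elements whose leading term is divisible by another's, tail-reduce, and make monic.
Reduced Gröbner basis: {x_1 - 4, x_2 - 2}.

The lex basis is triangular: the last element involves only x_2. Solving x_2 - 2 = 0 gives x_2 ∈ {2}; substituting each value into the earlier elements determines the remaining variables.
  x_2 = 2: the earlier basis element becomes x_1 - 4 = 0, giving x_1 = 4 — point (4, 2).
Zero-dimensionality of the ideal guarantees finitely many solutions over ℂ.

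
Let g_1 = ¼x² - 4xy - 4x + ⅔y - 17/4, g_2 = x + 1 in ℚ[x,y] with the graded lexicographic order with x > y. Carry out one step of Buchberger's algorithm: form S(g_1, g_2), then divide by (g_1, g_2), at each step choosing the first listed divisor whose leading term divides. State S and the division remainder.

S(g_1, g_2) = -16xy - 17x + 8/3y - 17; remainder on division = 56/3y.

lcm(LM(g_1), LM(g_2)) = x².
S = (lcm/LT(g_1))·g_1 − (lcm/LT(g_2))·g_2 = -16xy - 17x + 8/3y - 17.
Reduce S modulo (g_1, g_2) in that order:
  leading term xy: subtract (-16y)·g_2 from -16xy - 17x + 8/3y - 17 → -17x + 56/3y - 17
  leading term x: subtract (-17)·g_2 from -17x + 56/3y - 17 → 56/3y
  leading term y: no divisor's leading term divides it; move 56/3y to the remainder.
The remainder 56/3y is nonzero, so it would be added as the next basis element.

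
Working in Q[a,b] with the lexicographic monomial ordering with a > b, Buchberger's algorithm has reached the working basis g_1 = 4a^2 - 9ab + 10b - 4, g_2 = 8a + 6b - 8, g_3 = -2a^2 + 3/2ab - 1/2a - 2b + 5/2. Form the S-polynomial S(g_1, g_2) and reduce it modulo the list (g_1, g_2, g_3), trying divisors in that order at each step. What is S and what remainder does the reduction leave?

S(g_1, g_2) = -3ab + a + 5/2b - 1; remainder on division = 9/4b^2 - 5/4b.

lcm(LM(g_1), LM(g_2)) = a^2.
S = (lcm/LT(g_1))·g_1 − (lcm/LT(g_2))·g_2 = -3ab + a + 5/2b - 1.
Reduce S modulo (g_1, g_2, g_3) in that order:
  leading term ab: subtract (-3/8b)·g_2 from -3ab + a + 5/2b - 1 → a + 9/4b^2 - 1/2b - 1
  leading term a: subtract (1/8)·g_2 from a + 9/4b^2 - 1/2b - 1 → 9/4b^2 - 5/4b
  leading term b^2: no divisor's leading term divides it; move 9/4b^2 to the remainder.
  leading term b: no divisor's leading term divides it; move -5/4b to the remainder.
The remainder 9/4b^2 - 5/4b is nonzero, so it would be added as the next basis element.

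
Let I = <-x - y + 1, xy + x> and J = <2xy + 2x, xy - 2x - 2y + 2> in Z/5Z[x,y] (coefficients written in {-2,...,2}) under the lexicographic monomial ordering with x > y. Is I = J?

No, the ideals differ.

Equality of ideals is decidable: compute both reduced Gröbner bases (unique for the ordering) and check whether they agree.
Buchberger on the first generating set:
f_1 = -x - y + 1, LT = x.
f_2 = xy + x, LT = xy.

S(f_1,f_2): lcm = xy. S = -x + y^2 - y.
  leading term x: subtract (1)·f_1 from -x + y^2 - y → y^2 - 1
  leading term y^2: no divisor's leading term divides it; move y^2 to the remainder.
  leading term 1: no divisor's leading term divides it; move -1 to the remainder.
  remainder y^2 - 1 ≠ 0; add g_3 = y^2 - 1 to the basis.

The other S-polynomials (S(f_1,g_3), S(f_2,g_3)) all reduce to 0 modulo the current basis, so we have a Gröbner basis.
Inter-reduce: drop elements whose leading term is divisible by another's, tail-reduce, and make monic.
Reduced Gröbner basis: {x + y - 1, y^2 - 1}.

Buchberger on the second generating set:
h_1 = 2xy + 2x, LT = xy.
h_2 = xy - 2x - 2y + 2, LT = xy.

S(h_1,h_2): lcm = xy. S = -2x + 2y - 2.
  leading term x: no divisor's leading term divides it; move -2x to the remainder.
  leading term y: no divisor's leading term divides it; move 2y to the remainder.
  leading term 1: no divisor's leading term divides it; move -2 to the remainder.
  remainder -2x + 2y - 2 ≠ 0; add k_3 = -2x + 2y - 2 to the basis.

S(h_1,k_3): lcm = xy. S = x + y^2 - y.
  leading term x: subtract (2)·k_3 from x + y^2 - y → y^2 - 1
  leading term y^2: no divisor's leading term divides it; move y^2 to the remainder.
  leading term 1: no divisor's leading term divides it; move -1 to the remainder.
  remainder y^2 - 1 ≠ 0; add k_4 = y^2 - 1 to the basis.

The other S-polynomials (S(h_2,k_3), S(h_1,k_4), S(h_2,k_4), S(k_3,k_4)) all reduce to 0 modulo the current basis, so we have a Gröbner basis.
Inter-reduce: drop elements whose leading term is divisible by another's, tail-reduce, and make monic.
Reduced Gröbner basis: {x - y + 1, y^2 - 1}.

Since the reduced bases disagree, the two ideals are not the same.
The choice of monomial ordering does not affect the verdict — as long as both bases are computed under the same ordering, their equality decides ideal equality.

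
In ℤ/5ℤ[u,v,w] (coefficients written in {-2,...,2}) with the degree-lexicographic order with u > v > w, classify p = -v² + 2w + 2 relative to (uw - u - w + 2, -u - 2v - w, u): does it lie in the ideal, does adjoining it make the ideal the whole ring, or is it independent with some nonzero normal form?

-v² + 2w + 2 lies in I (it reduces to 0).

First compute the reduced Gröbner basis of I by Buchberger's algorithm.
f_1 = uw - u - w + 2, LT = uw.
f_2 = -u - 2v - w, LT = u.
f_3 = u, LT = u.

S(f_1,f_2): lcm = uw. S = -2vw - w² - u - w + 2.
  leading term vw: no divisor's leading term divides it; move -2vw to the remainder.
  leading term w²: no divisor's leading term divides it; move -w² to the remainder.
  leading term u: subtract (1)·f_2 from -u - w + 2 → 2v + 2
  leading term v: no divisor's leading term divides it; move 2v to the remainder.
  leading term 1: no divisor's leading term divides it; move 2 to the remainder.
  remainder -2vw - w² + 2v + 2 ≠ 0; add h_4 = -2vw - w² + 2v + 2 to the basis.

S(f_1,f_3): lcm = uw. S = -u - w + 2.
  leading term u: subtract (1)·f_2 from -u - w + 2 → 2v + 2
  leading term v: no divisor's leading term divides it; move 2v to the remainder.
  leading term 1: no divisor's leading term divides it; move 2 to the remainder.
  remainder 2v + 2 ≠ 0; add h_5 = 2v + 2 to the basis.

S(f_2,f_3): lcm = u. S = 2v + w.
  leading term v: subtract (1)·h_5 from 2v + w → w - 2
  leading term w: no divisor's leading term divides it; move w to the remainder.
  leading term 1: no divisor's leading term divides it; move -2 to the remainder.
  remainder w - 2 ≠ 0; add h_6 = w - 2 to the basis.

The other S-polynomials (S(f_1,h_4), S(f_2,h_4), S(f_3,h_4), S(f_1,h_5), S(f_2,h_5), S(f_3,h_5), S(h_4,h_5), S(f_1,h_6), S(f_2,h_6), S(f_3,h_6), S(h_4,h_6), S(h_5,h_6)) all reduce to 0 modulo the current basis, so we have a Gröbner basis.
Inter-reduce: drop elements whose leading term is divisible by another's, tail-reduce, and make monic.
Reduced Gröbner basis: {u, v + 1, w - 2}.
Label its elements g_1 = u, g_2 = v + 1, g_3 = w - 2.

Reduce p = -v² + 2w + 2 modulo G:
  leading term v²: subtract (-v)·g_2 from -v² + 2w + 2 → v + 2w + 2
  leading term v: subtract (1)·g_2 from v + 2w + 2 → 2w + 1
  leading term w: subtract (2)·g_3 from 2w + 1 → 0
  normal form = 0.
Since the normal form is 0, p ∈ I.

The remainder on division by a Gröbner basis is unique — it is the normal form.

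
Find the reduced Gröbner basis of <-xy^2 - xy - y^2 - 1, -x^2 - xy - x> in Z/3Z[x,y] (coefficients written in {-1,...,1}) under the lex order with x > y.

f_1 = -xy^2 - xy - y^2 - 1, LT = xy^2.
f_2 = -x^2 - xy - x, LT = x^2.

S(f_1,f_2): lcm = x^2y^2. S = x^2y - xy^3 + x.
  leading term x^2y: subtract (-y)·f_2 from x^2y - xy^3 + x → -xy^3 - xy^2 - xy + x
  leading term xy^3: subtract (y)·f_1 from -xy^3 - xy^2 - xy + x → -xy + x + y^3 + y
  leading term xy: no divisor's leading term divides it; move -xy to the remainder.
  leading term x: no divisor's leading term divides it; move x to the remainder.
  leading term y^3: no divisor's leading term divides it; move y^3 to the remainder.
  leading term y: no divisor's leading term divides it; move y to the remainder.
  remainder -xy + x + y^3 + y ≠ 0; add g_3 = -xy + x + y^3 + y to the basis.

S(f_1,g_3): lcm = xy^2. S = -xy + y^4 - y^2 + 1.
  leading term xy: subtract (1)·g_3 from -xy + y^4 - y^2 + 1 → -x + y^4 - y^3 - y^2 - y + 1
  leading term x: no divisor's leading term divides it; move -x to the remainder.
  leading term y^4: no divisor's leading term divides it; move y^4 to the remainder.
  leading term y^3: no divisor's leading term divides it; move -y^3 to the remainder.
  leading term y^2: no divisor's leading term divides it; move -y^2 to the remainder.
  leading term y: no divisor's leading term divides it; move -y to the remainder.
  leading term 1: no divisor's leading term divides it; move 1 to the remainder.
  remainder -x + y^4 - y^3 - y^2 - y + 1 ≠ 0; add g_4 = -x + y^4 - y^3 - y^2 - y + 1 to the basis.

S(f_1,g_4): lcm = xy^2. S = xy + y^6 - y^5 - y^4 - y^3 - y^2 + 1.
  leading term xy: subtract (-1)·g_3 from xy + y^6 - y^5 - y^4 - y^3 - y^2 + 1 → x + y^6 - y^5 - y^4 - y^2 + y + 1
  leading term x: subtract (-1)·g_4 from x + y^6 - y^5 - y^4 - y^2 + y + 1 → y^6 - y^5 - y^3 + y^2 - 1
  leading term y^6: no divisor's leading term divides it; move y^6 to the remainder.
  leading term y^5: no divisor's leading term divides it; move -y^5 to the remainder.
  leading term y^3: no divisor's leading term divides it; move -y^3 to the remainder.
  leading term y^2: no divisor's leading term divides it; move y^2 to the remainder.
  leading term 1: no divisor's leading term divides it; move -1 to the remainder.
  remainder y^6 - y^5 - y^3 + y^2 - 1 ≠ 0; add g_5 = y^6 - y^5 - y^3 + y^2 - 1 to the basis.

S(g_3,g_4): lcm = xy. S = -x + y^5 - y^4 + y^3 - y^2.
  leading term x: subtract (1)·g_4 from -x + y^5 - y^4 + y^3 - y^2 → y^5 + y^4 - y^3 + y - 1
  leading term y^5: no divisor's leading term divides it; move y^5 to the remainder.
  leading term y^4: no divisor's leading term divides it; move y^4 to the remainder.
  leading term y^3: no divisor's leading term divides it; move -y^3 to the remainder.
  leading term y: no divisor's leading term divides it; move y to the remainder.
  leading term 1: no divisor's leading term divides it; move -1 to the remainder.
  remainder y^5 + y^4 - y^3 + y - 1 ≠ 0; add g_6 = y^5 + y^4 - y^3 + y - 1 to the basis.

The other S-polynomials (S(f_2,g_3), S(f_2,g_4), S(f_1,g_5), S(f_2,g_5), S(g_3,g_5), S(g_4,g_5), S(f_1,g_6), S(f_2,g_6), S(g_3,g_6), S(g_4,g_6), S(g_5,g_6)) all reduce to 0 modulo the current basis, so we have a Gröbner basis.
Inter-reduce: drop elements whose leading term is divisible by another's, tail-reduce, and make monic.

G = {x - y^4 + y^3 + y^2 + y - 1, y^5 + y^4 - y^3 + y - 1}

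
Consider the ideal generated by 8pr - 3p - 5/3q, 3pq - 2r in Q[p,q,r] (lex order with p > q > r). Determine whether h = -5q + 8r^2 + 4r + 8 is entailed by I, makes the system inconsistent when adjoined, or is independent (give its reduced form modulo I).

First compute the reduced Gröbner basis of I by Buchberger's algorithm.
f_1 = 8pr - 3p - 5/3q, LT = pr.
f_2 = 3pq - 2r, LT = pq.

S(f_1,f_2): lcm = pqr. S = -3/8pq - 5/24q^2 + 2/3r^2.
  reduce S modulo (f_1, f_2):
  remainder -5/24q^2 + 2/3r^2 - 1/4r ≠ 0; add k_3 = -5/24q^2 + 2/3r^2 - 1/4r to the basis.

The other S-polynomials (S(f_1,k_3), S(f_2,k_3)) all reduce to 0 modulo the current basis, so we have a Gröbner basis.
Inter-reduce: drop elements whose leading term is divisible by another's, tail-reduce, and make monic.
Reduced Gröbner basis: {pq - 2/3r, pr - 3/8p - 5/24q, q^2 - 16/5r^2 + 6/5r}.
Label its elements g_1 = pq - 2/3r, g_2 = pr - 3/8p - 5/24q, g_3 = q^2 - 16/5r^2 + 6/5r.

Reduce h = -5q + 8r^2 + 4r + 8 modulo G:
  leading term q: no divisor's leading term divides it; move -5q to the remainder.
  leading term r^2: no divisor's leading term divides it; move 8r^2 to the remainder.
  leading term r: no divisor's leading term divides it; move 4r to the remainder.
  leading term 1: no divisor's leading term divides it; move 8 to the remainder.
  normal form = -5q + 8r^2 + 4r + 8.
The normal form is nonzero, so h ∉ I. Since h minus its normal form lies in I, I + (h) = I + (n) where n = -5q + 8r^2 + 4r + 8; decide whether this ideal is the whole ring.
Run Buchberger on G together with n (pairs among the g_i already reduce to 0 since G is a Gröbner basis):
g_1 = pq - 2/3r, LT = pq.
g_2 = pr - 3/8p - 5/24q, LT = pr.
g_3 = q^2 - 16/5r^2 + 6/5r, LT = q^2.
n = -5q + 8r^2 + 4r + 8, LT = q.

S(g_1,n): lcm = pq. S = 8/5pr^2 + 4/5pr + 8/5p - 2/3r.
  reduce S modulo (g_1, g_2, g_3, n):
  remainder 17/8p + 8/15r^3 + 11/15r^2 + 1/10r + 7/15 ≠ 0; add m_5 = 17/8p + 8/15r^3 + 11/15r^2 + 1/10r + 7/15 to the basis.

S(g_3,n): lcm = q^2. S = 8/5qr^2 + 4/5qr + 8/5q - 16/5r^2 + 6/5r.
  reduce S modulo (g_1, g_2, g_3, n, m_5):
  remainder 64/25r^4 + 64/25r^3 + 64/25r^2 + 94/25r + 64/25 ≠ 0; add m_6 = 64/25r^4 + 64/25r^3 + 64/25r^2 + 94/25r + 64/25 to the basis.

The other S-polynomials (S(g_1,g_2), S(g_1,g_3), S(g_2,g_3), S(g_2,n), S(g_1,m_5), S(g_2,m_5), S(g_3,m_5), S(n,m_5), S(g_1,m_6), S(g_2,m_6), S(g_3,m_6), S(n,m_6), S(m_5,m_6)) all reduce to 0 modulo the current basis, so we have a Gröbner basis.
Inter-reduce: drop elements whose leading term is divisible by another's, tail-reduce, and make monic.
Reduced Gröbner basis: {p + 64/255r^3 + 88/255r^2 + 4/85r + 56/255, q - 8/5r^2 - 4/5r - 8/5, r^4 + r^3 + r^2 + 47/32r + 1}.
The reduced Gröbner basis of I + (h) is {p + 64/255r^3 + 88/255r^2 + 4/85r + 56/255, q - 8/5r^2 - 4/5r - 8/5, r^4 + r^3 + r^2 + 47/32r + 1} ≠ {1}, a proper ideal, so the enlarged system stays consistent: h is independent of I, with normal form -5q + 8r^2 + 4r + 8.

Ideal membership is decidable via reduction modulo a Gröbner basis.

-5q + 8r^2 + 4r + 8 is independent of I; its normal form modulo I is -5q + 8r^2 + 4r + 8.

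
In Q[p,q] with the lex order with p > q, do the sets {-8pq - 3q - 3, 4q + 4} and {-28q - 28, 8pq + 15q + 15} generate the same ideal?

For a fixed monomial order, each ideal has a unique reduced Gröbner basis; comparing bases decides equality.
Buchberger on the first generating set:
f_1 = -8pq - 3q - 3, LT = pq.
f_2 = 4q + 4, LT = q.

S(f_1,f_2): lcm = pq. S = -p + \tfrac{3}{8}q + \tfrac{3}{8}.
  leading term p: no divisor's leading term divides it; move -p to the remainder.
  leading term q: subtract (\tfrac{3}{32})·f_2 from \tfrac{3}{8}q + \tfrac{3}{8} → 0
  remainder -p ≠ 0; add g_3 = -p to the basis.

The other S-polynomials (S(f_1,g_3), S(f_2,g_3)) all reduce to 0 modulo the current basis, so we have a Gröbner basis.
Inter-reduce: drop elements whose leading term is divisible by another's, tail-reduce, and make monic.
Reduced Gröbner basis: {p, q + 1}.

Buchberger on the second generating set:
h_1 = -28q - 28, LT = q.
h_2 = 8pq + 15q + 15, LT = pq.

S(h_1,h_2): lcm = pq. S = p - \tfrac{15}{8}q - \tfrac{15}{8}.
  leading term p: no divisor's leading term divides it; move p to the remainder.
  leading term q: subtract (\tfrac{15}{224})·h_1 from -\tfrac{15}{8}q - \tfrac{15}{8} → 0
  remainder p ≠ 0; add k_3 = p to the basis.

The other S-polynomials (S(h_1,k_3), S(h_2,k_3)) all reduce to 0 modulo the current basis, so we have a Gröbner basis.
Inter-reduce: drop elements whose leading term is divisible by another's, tail-reduce, and make monic.
Reduced Gröbner basis: {p, q + 1}.

These coincide, so the ideals are equal.

Yes, the ideals are equal.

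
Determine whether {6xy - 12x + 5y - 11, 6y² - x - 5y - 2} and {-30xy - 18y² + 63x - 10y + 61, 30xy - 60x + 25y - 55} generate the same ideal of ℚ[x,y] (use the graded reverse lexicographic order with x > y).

Yes, the ideals are equal.

Since reduced Gröbner bases are canonical representatives of ideals under a given ordering, it suffices to compute and compare them.
Buchberger on the first generating set:
f_1 = 6xy - 12x + 5y - 11, LT = xy.
f_2 = 6y² - x - 5y - 2, LT = y².

S(f_1,f_2): lcm = xy². S = ⅙x² - 7/6xy + ⅚y² + ⅓x - 11/6y.
  leading term x²: no divisor's leading term divides it; move ⅙x² to the remainder.
  leading term xy: subtract (-7/36)·f_1 from -7/6xy + ⅚y² + ⅓x - 11/6y → ⅚y² - 2x - 31/36y - 77/36
  leading term y²: subtract (5/36)·f_2 from ⅚y² - 2x - 31/36y - 77/36 → -67/36x - ⅙y - 67/36
  leading term x: no divisor's leading term divides it; move -67/36x to the remainder.
  leading term y: no divisor's leading term divides it; move -⅙y to the remainder.
  leading term 1: no divisor's leading term divides it; move -67/36 to the remainder.
  remainder ⅙x² - 67/36x - ⅙y - 67/36 ≠ 0; add g_3 = ⅙x² - 67/36x - ⅙y - 67/36 to the basis.

The other S-polynomials (S(f_1,g_3), S(f_2,g_3)) all reduce to 0 modulo the current basis, so we have a Gröbner basis.
Inter-reduce: drop elements whose leading term is divisible by another's, tail-reduce, and make monic.
Reduced Gröbner basis: {x² - 67/6x - y - 67/6, xy - 2x + ⅚y - 11/6, y² - ⅙x - ⅚y - ⅓}.

Buchberger on the second generating set:
h_1 = -30xy - 18y² + 63x - 10y + 61, LT = xy.
h_2 = 30xy - 60x + 25y - 55, LT = xy.

S(h_1,h_2): lcm = xy. S = ⅗y² - 1/10x - ½y - ⅕.
  leading term y²: no divisor's leading term divides it; move ⅗y² to the remainder.
  leading term x: no divisor's leading term divides it; move -1/10x to the remainder.
  leading term y: no divisor's leading term divides it; move -½y to the remainder.
  leading term 1: no divisor's leading term divides it; move -⅕ to the remainder.
  remainder ⅗y² - 1/10x - ½y - ⅕ ≠ 0; add k_3 = ⅗y² - 1/10x - ½y - ⅕ to the basis.

S(h_1,k_3): lcm = xy². S = ⅗y³ + ⅙x² - 19/15xy + ⅓y² + ⅓x - 61/30y.
  leading term y³: subtract (y)·k_3 from ⅗y³ + ⅙x² - 19/15xy + ⅓y² + ⅓x - 61/30y → ⅙x² - 7/6xy + ⅚y² + ⅓x - 11/6y
  leading term x²: no divisor's leading term divides it; move ⅙x² to the remainder.
  leading term xy: subtract (7/180)·h_1 from -7/6xy + ⅚y² + ⅓x - 11/6y → 23/15y² - 127/60x - 13/9y - 427/180
  leading term y²: subtract (23/9)·k_3 from 23/15y² - 127/60x - 13/9y - 427/180 → -67/36x - ⅙y - 67/36
  leading term x: no divisor's leading term divides it; move -67/36x to the remainder.
  leading term y: no divisor's leading term divides it; move -⅙y to the remainder.
  leading term 1: no divisor's leading term divides it; move -67/36 to the remainder.
  remainder ⅙x² - 67/36x - ⅙y - 67/36 ≠ 0; add k_4 = ⅙x² - 67/36x - ⅙y - 67/36 to the basis.

The other S-polynomials (S(h_2,k_3), S(h_1,k_4), S(h_2,k_4), S(k_3,k_4)) all reduce to 0 modulo the current basis, so we have a Gröbner basis.
Inter-reduce: drop elements whose leading term is divisible by another's, tail-reduce, and make monic.
Reduced Gröbner basis: {x² - 67/6x - y - 67/6, xy - 2x + ⅚y - 11/6, y² - ⅙x - ⅚y - ⅓}.

These coincide, so the ideals are equal.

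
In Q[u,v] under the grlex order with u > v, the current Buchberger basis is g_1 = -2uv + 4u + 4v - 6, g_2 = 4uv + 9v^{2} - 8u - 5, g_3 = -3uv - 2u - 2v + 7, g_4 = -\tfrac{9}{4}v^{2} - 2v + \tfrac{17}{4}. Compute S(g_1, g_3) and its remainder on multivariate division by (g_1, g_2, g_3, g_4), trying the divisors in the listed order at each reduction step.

S(g_1, g_3) = -\tfrac{8}{3}u - \tfrac{8}{3}v + \tfrac{16}{3}; remainder on division = -\tfrac{8}{3}u - \tfrac{8}{3}v + \tfrac{16}{3}.

lcm(LM(g_1), LM(g_3)) = uv.
S = (lcm/LT(g_1))·g_1 − (lcm/LT(g_3))·g_3 = -\tfrac{8}{3}u - \tfrac{8}{3}v + \tfrac{16}{3}.
Reduce S modulo (g_1, g_2, g_3, g_4) in that order:
  leading term u: no divisor's leading term divides it; move -\tfrac{8}{3}u to the remainder.
  leading term v: no divisor's leading term divides it; move -\tfrac{8}{3}v to the remainder.
  leading term 1: no divisor's leading term divides it; move \tfrac{16}{3} to the remainder.
The remainder -\tfrac{8}{3}u - \tfrac{8}{3}v + \tfrac{16}{3} is nonzero, so it would be added as the next basis element.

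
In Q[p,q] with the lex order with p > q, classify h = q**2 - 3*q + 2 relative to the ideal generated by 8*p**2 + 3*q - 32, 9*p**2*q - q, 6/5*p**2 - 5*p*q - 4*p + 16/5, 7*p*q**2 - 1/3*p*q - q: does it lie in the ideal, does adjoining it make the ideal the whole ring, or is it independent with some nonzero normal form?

Adjoining q**2 - 3*q + 2 makes the ideal the whole ring: the system is inconsistent.

First compute the reduced Gröbner basis of I by Buchberger's algorithm.
f_1 = 8*p**2 + 3*q - 32, LT = p**2.
f_2 = 9*p**2*q - q, LT = p**2*q.
f_3 = 6/5*p**2 - 5*p*q - 4*p + 16/5, LT = p**2.
f_4 = 7*p*q**2 - 1/3*p*q - q, LT = p*q**2.

S(f_1,f_2): lcm = p**2*q. S = 3/8*q**2 - 35/9*q.
  reduce S modulo (f_1, f_2, f_3, f_4):
  remainder 3/8*q**2 - 35/9*q ≠ 0; add k_5 = 3/8*q**2 - 35/9*q to the basis.

S(f_1,f_3): lcm = p**2. S = 25/6*p*q + 10/3*p + 3/8*q - 20/3.
  reduce S modulo (f_1, f_2, f_3, f_4, k_5):
  remainder 25/6*p*q + 10/3*p + 3/8*q - 20/3 ≠ 0; add k_6 = 25/6*p*q + 10/3*p + 3/8*q - 20/3 to the basis.

S(f_1,f_4): lcm = p**2*q**2. S = 1/21*p**2*q + 1/7*p*q + 3/8*q**3 - 4*q**2.
  reduce S modulo (f_1, f_2, f_3, f_4, k_5, k_6):
  remainder -4/35*p - 197287/170100*q + 8/35 ≠ 0; add k_7 = -4/35*p - 197287/170100*q + 8/35 to the basis.

S(f_2,f_3): lcm = p**2*q. S = 25/6*p*q**2 + 10/3*p*q - 25/9*q.
  reduce S modulo (f_1, f_2, f_3, f_4, k_5, k_6, k_7):
  remainder 400685/15309*q ≠ 0; add k_8 = 400685/15309*q to the basis.

The other S-polynomials (S(f_2,f_4), S(f_3,f_4), S(f_1,k_5), S(f_2,k_5), S(f_3,k_5), S(f_4,k_5), S(f_1,k_6), S(f_2,k_6), S(f_3,k_6), S(f_4,k_6), S(k_5,k_6), S(f_1,k_7), S(f_2,k_7), S(f_3,k_7), S(f_4,k_7), S(k_5,k_7), S(k_6,k_7), S(f_1,k_8), S(f_2,k_8), S(f_3,k_8), S(f_4,k_8), S(k_5,k_8), S(k_6,k_8), S(k_7,k_8)) all reduce to 0 modulo the current basis, so we have a Gröbner basis.
Inter-reduce: drop elements whose leading term is divisible by another's, tail-reduce, and make monic.
Reduced Gröbner basis: {p - 2, q}.
Label its elements g_1 = p - 2, g_2 = q.

Reduce h = q**2 - 3*q + 2 modulo G:
  leading term q**2: subtract (q)·g_2 from q**2 - 3*q + 2 → -3*q + 2
  leading term q: subtract (-3)·g_2 from -3*q + 2 → 2
  leading term 1: no divisor's leading term divides it; move 2 to the remainder.
  normal form = 2.
The normal form is nonzero, so h ∉ I. Since h minus its normal form lies in I, I + (h) = I + (r) where r = 2; decide whether this ideal is the whole ring.
Here r = 2 is a nonzero constant, hence a unit: 1 ∈ I + (h), the Gröbner basis of I + (h) is {1}, and the enlarged system has no common solution — adjoining h is inconsistent.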